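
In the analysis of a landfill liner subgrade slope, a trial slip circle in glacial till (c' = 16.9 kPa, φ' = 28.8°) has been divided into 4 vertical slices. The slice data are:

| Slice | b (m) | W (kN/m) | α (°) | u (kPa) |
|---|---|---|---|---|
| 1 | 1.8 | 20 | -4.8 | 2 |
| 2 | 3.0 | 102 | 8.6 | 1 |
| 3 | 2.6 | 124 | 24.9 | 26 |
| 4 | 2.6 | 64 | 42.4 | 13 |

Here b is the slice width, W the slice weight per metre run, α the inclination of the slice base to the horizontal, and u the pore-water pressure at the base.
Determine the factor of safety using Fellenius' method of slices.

FS = 2.52

Ordinary method of slices: FS = Σ[c'·Δl_i + (W_i cosα_i − u_i·Δl_i)·tanφ'] / Σ W_i sinα_i, with Δl_i = b_i / cosα_i.
Slice 1: Δl = 1.8/cos(-4.8°) = 1.806 m; N'_1 = 20·cos(-4.8°) − 2·1.806 = 16.3; c'Δl = 30.53; W sinα = -1.7
Slice 2: Δl = 3.0/cos8.6° = 3.034 m; N'_2 = 102·cos8.6° − 1·3.034 = 97.8; c'Δl = 51.28; W sinα = 15.3
Slice 3: Δl = 2.6/cos24.9° = 2.866 m; N'_3 = 124·cos24.9° − 26·2.866 = 37.9; c'Δl = 48.44; W sinα = 52.2
Slice 4: Δl = 2.6/cos42.4° = 3.521 m; N'_4 = 64·cos42.4° − 13·3.521 = 1.5; c'Δl = 59.50; W sinα = 43.2
Σc'Δl = 189.7 kN/m; ΣN' = 153.6 kN/m; ΣW sinα = 108.9 kN/m
Resisting = 189.7 + 153.6·tan28.8° = 189.7 + 84.4 = 274.2 kN/m
FS = 274.2 / 108.9 = 2.517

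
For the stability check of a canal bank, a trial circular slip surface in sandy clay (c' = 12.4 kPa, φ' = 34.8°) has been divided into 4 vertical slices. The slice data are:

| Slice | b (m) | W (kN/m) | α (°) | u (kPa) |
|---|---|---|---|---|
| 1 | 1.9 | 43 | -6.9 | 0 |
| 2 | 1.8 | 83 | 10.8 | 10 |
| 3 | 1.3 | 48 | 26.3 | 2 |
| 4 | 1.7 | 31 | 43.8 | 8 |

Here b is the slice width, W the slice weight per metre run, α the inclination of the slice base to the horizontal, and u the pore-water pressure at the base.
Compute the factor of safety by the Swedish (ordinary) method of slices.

Ordinary method of slices: FS = Σ[c'·Δl_i + (W_i cosα_i − u_i·Δl_i)·tanφ'] / Σ W_i sinα_i, with Δl_i = b_i / cosα_i.
Slice 1: Δl = 1.9/cos(-6.9°) = 1.914 m; N'_1 = 43·cos(-6.9°) − 0·1.914 = 42.7; c'Δl = 23.73; W sinα = -5.2
Slice 2: Δl = 1.8/cos10.8° = 1.832 m; N'_2 = 83·cos10.8° − 10·1.832 = 63.2; c'Δl = 22.72; W sinα = 15.6
Slice 3: Δl = 1.3/cos26.3° = 1.450 m; N'_3 = 48·cos26.3° − 2·1.450 = 40.1; c'Δl = 17.98; W sinα = 21.3
Slice 4: Δl = 1.7/cos43.8° = 2.355 m; N'_4 = 31·cos43.8° − 8·2.355 = 3.5; c'Δl = 29.21; W sinα = 21.5
Σc'Δl = 93.6 kN/m; ΣN' = 149.6 kN/m; ΣW sinα = 53.1 kN/m
Resisting = 93.6 + 149.6·tan34.8° = 93.6 + 103.9 = 197.6 kN/m
FS = 197.6 / 53.1 = 3.720

FS = 3.72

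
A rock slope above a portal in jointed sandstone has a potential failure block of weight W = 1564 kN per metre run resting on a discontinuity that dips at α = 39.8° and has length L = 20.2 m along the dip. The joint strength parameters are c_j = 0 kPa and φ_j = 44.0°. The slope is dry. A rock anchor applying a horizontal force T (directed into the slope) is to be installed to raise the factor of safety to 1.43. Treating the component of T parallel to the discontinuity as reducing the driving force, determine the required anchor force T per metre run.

Resolving forces along and normal to the sliding plane, with the horizontal anchor force T adding T·sinα to the effective normal force and T·cosα acting up the plane against the driving force:
FS = [c_jL + (W cosα + T sinα) tanφ_j] / [W sinα − T cosα]
Without the anchor: N' = 1201.6 kN/m, driving T_d = 1001.1 kN/m, resisting R = 0·20.2 + 1201.6·tan44.0° = 1160.4 kN/m, FS = 1.16.
Setting FS = 1.43 and solving for T:
1.43·(1001.1 − T cos39.8°) = 1160.4 + T sin39.8°·tan44.0°
T·(sin39.8°·tan44.0° + 1.43·cos39.8°) = 1.43·1001.1 − 1160.4
T·(0.6401·0.9657 + 1.43·0.7683) = 1431.6 − 1160.4 = 271.3
T·1.7168 = 271.3
T = 158.0 kN/m

T = 158 kN/m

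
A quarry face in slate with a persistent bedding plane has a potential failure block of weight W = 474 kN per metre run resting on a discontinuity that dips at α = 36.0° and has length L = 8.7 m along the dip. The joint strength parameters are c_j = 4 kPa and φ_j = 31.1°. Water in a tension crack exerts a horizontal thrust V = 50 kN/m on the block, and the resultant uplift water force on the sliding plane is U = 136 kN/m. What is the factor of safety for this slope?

FS = 0.52

Resolving the block weight along and normal to the plane and applying the Mohr–Coulomb strength on the joint:
N' = W cosα − U − V sinα = 474·cos36.0° − 136 − 50·sin36.0° = 218.1 kN/m
Driving force T = W sinα + V cosα = 474·sin36.0° + 50·cos36.0° = 319.1 kN/m
Resisting force R = c_j·L + N'·tanφ_j = 4·8.7 + 218.1·tan31.1° = 34.8 + 131.6 = 166.4 kN/m
FS = R / T = 166.4 / 319.1 = 0.521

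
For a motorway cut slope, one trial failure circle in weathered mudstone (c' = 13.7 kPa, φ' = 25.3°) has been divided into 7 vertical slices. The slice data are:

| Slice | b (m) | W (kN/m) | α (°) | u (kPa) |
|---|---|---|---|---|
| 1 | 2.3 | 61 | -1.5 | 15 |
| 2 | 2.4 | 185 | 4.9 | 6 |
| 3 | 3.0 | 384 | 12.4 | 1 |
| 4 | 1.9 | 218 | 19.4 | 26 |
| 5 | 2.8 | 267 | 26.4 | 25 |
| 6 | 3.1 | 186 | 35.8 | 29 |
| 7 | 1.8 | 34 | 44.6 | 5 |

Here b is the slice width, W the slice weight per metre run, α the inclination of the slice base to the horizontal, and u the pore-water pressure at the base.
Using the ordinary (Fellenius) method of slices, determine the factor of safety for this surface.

Ordinary method of slices: FS = Σ[c'·Δl_i + (W_i cosα_i − u_i·Δl_i)·tanφ'] / Σ W_i sinα_i, with Δl_i = b_i / cosα_i.
Slice 1: Δl = 2.3/cos(-1.5°) = 2.301 m; N'_1 = 61·cos(-1.5°) − 15·2.301 = 26.5; c'Δl = 31.52; W sinα = -1.6
Slice 2: Δl = 2.4/cos4.9° = 2.409 m; N'_2 = 185·cos4.9° − 6·2.409 = 169.9; c'Δl = 33.00; W sinα = 15.8
Slice 3: Δl = 3.0/cos12.4° = 3.072 m; N'_3 = 384·cos12.4° − 1·3.072 = 372.0; c'Δl = 42.08; W sinα = 82.5
Slice 4: Δl = 1.9/cos19.4° = 2.014 m; N'_4 = 218·cos19.4° − 26·2.014 = 153.2; c'Δl = 27.60; W sinα = 72.4
Slice 5: Δl = 2.8/cos26.4° = 3.126 m; N'_5 = 267·cos26.4° − 25·3.126 = 161.0; c'Δl = 42.83; W sinα = 118.7
Slice 6: Δl = 3.1/cos35.8° = 3.822 m; N'_6 = 186·cos35.8° − 29·3.822 = 40.0; c'Δl = 52.36; W sinα = 108.8
Slice 7: Δl = 1.8/cos44.6° = 2.528 m; N'_7 = 34·cos44.6° − 5·2.528 = 11.6; c'Δl = 34.63; W sinα = 23.9
Σc'Δl = 264.0 kN/m; ΣN' = 934.1 kN/m; ΣW sinα = 420.5 kN/m
Resisting = 264.0 + 934.1·tan25.3° = 264.0 + 441.6 = 705.6 kN/m
FS = 705.6 / 420.5 = 1.678

FS = 1.68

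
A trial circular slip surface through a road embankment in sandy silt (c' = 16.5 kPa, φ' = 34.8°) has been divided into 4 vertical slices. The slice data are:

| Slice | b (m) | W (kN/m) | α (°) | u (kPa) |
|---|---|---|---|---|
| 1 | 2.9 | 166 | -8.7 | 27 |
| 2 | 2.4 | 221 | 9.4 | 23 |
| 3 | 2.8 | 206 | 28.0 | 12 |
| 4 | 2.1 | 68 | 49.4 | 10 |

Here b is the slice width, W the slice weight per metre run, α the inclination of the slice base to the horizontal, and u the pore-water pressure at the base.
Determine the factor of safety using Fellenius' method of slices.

Ordinary method of slices: FS = Σ[c'·Δl_i + (W_i cosα_i − u_i·Δl_i)·tanφ'] / Σ W_i sinα_i, with Δl_i = b_i / cosα_i.
Slice 1: Δl = 2.9/cos(-8.7°) = 2.934 m; N'_1 = 166·cos(-8.7°) − 27·2.934 = 84.9; c'Δl = 48.41; W sinα = -25.1
Slice 2: Δl = 2.4/cos9.4° = 2.433 m; N'_2 = 221·cos9.4° − 23·2.433 = 162.1; c'Δl = 40.14; W sinα = 36.1
Slice 3: Δl = 2.8/cos28.0° = 3.171 m; N'_3 = 206·cos28.0° − 12·3.171 = 143.8; c'Δl = 52.32; W sinα = 96.7
Slice 4: Δl = 2.1/cos49.4° = 3.227 m; N'_4 = 68·cos49.4° − 10·3.227 = 12.0; c'Δl = 53.24; W sinα = 51.6
Σc'Δl = 194.1 kN/m; ΣN' = 402.8 kN/m; ΣW sinα = 159.3 kN/m
Resisting = 194.1 + 402.8·tan34.8° = 194.1 + 279.9 = 474.1 kN/m
FS = 474.1 / 159.3 = 2.975

FS = 2.98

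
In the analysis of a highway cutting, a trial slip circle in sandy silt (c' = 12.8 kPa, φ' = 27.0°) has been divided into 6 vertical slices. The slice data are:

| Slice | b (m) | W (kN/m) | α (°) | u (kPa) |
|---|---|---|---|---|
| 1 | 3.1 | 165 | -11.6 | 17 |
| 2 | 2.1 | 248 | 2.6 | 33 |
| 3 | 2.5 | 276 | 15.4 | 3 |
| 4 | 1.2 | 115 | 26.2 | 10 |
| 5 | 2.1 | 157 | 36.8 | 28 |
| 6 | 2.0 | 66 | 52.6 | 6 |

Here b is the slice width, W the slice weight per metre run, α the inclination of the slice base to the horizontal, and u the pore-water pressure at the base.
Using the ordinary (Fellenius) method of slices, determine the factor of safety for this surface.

Ordinary method of slices: FS = Σ[c'·Δl_i + (W_i cosα_i − u_i·Δl_i)·tanφ'] / Σ W_i sinα_i, with Δl_i = b_i / cosα_i.
Slice 1: Δl = 3.1/cos(-11.6°) = 3.165 m; N'_1 = 165·cos(-11.6°) − 17·3.165 = 107.8; c'Δl = 40.51; W sinα = -33.2
Slice 2: Δl = 2.1/cos2.6° = 2.102 m; N'_2 = 248·cos2.6° − 33·2.102 = 178.4; c'Δl = 26.91; W sinα = 11.3
Slice 3: Δl = 2.5/cos15.4° = 2.593 m; N'_3 = 276·cos15.4° − 3·2.593 = 258.3; c'Δl = 33.19; W sinα = 73.3
Slice 4: Δl = 1.2/cos26.2° = 1.337 m; N'_4 = 115·cos26.2° − 10·1.337 = 89.8; c'Δl = 17.12; W sinα = 50.8
Slice 5: Δl = 2.1/cos36.8° = 2.623 m; N'_5 = 157·cos36.8° − 28·2.623 = 52.3; c'Δl = 33.57; W sinα = 94.0
Slice 6: Δl = 2.0/cos52.6° = 3.293 m; N'_6 = 66·cos52.6° − 6·3.293 = 20.3; c'Δl = 42.15; W sinα = 52.4
Σc'Δl = 193.4 kN/m; ΣN' = 706.9 kN/m; ΣW sinα = 248.6 kN/m
Resisting = 193.4 + 706.9·tan27.0° = 193.4 + 360.2 = 553.6 kN/m
FS = 553.6 / 248.6 = 2.227

FS = 2.23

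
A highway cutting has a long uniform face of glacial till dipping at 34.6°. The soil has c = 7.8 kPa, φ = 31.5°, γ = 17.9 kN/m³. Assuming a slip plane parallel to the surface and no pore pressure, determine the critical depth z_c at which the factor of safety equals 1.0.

z_c = 8.35 m

Setting FS = 1.00 in FS = [c + γz cos²β tanφ] / [γz sinβ cosβ] and solving for z:
z = c / [γ cosβ (FS·sinβ − cosβ·tanφ)]
  = 7.8 / [17.9·cos34.6°·(1.00·sin34.6° − cos34.6°·tan31.5°)]
  = 7.8 / [17.9·0.8231·(1.00·0.5678 − 0.8231·0.6128)]
  = 7.8 / 0.9345 = 8.347 m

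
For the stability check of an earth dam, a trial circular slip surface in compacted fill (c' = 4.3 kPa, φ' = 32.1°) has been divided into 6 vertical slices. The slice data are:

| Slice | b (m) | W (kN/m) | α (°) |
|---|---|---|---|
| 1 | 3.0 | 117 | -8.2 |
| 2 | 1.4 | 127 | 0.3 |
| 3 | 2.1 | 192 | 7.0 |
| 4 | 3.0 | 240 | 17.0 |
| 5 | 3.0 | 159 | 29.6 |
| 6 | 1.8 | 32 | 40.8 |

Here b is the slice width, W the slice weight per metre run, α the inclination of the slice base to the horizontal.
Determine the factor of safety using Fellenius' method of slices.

Ordinary method of slices: FS = Σ[c'·Δl_i + (W_i cosα_i)·tanφ'] / Σ W_i sinα_i, with Δl_i = b_i / cosα_i.
Slice 1: Δl = 3.0/cos(-8.2°) = 3.031 m; N'_1 = 117·cos(-8.2°) = 115.8; c'Δl = 13.03; W sinα = -16.7
Slice 2: Δl = 1.4/cos0.3° = 1.400 m; N'_2 = 127·cos0.3° = 127.0; c'Δl = 6.02; W sinα = 0.7
Slice 3: Δl = 2.1/cos7.0° = 2.116 m; N'_3 = 192·cos7.0° = 190.6; c'Δl = 9.10; W sinα = 23.4
Slice 4: Δl = 3.0/cos17.0° = 3.137 m; N'_4 = 240·cos17.0° = 229.5; c'Δl = 13.49; W sinα = 70.2
Slice 5: Δl = 3.0/cos29.6° = 3.450 m; N'_5 = 159·cos29.6° = 138.2; c'Δl = 14.84; W sinα = 78.5
Slice 6: Δl = 1.8/cos40.8° = 2.378 m; N'_6 = 32·cos40.8° = 24.2; c'Δl = 10.22; W sinα = 20.9
Σc'Δl = 66.7 kN/m; ΣN' = 825.4 kN/m; ΣW sinα = 177.0 kN/m
Resisting = 66.7 + 825.4·tan32.1° = 66.7 + 517.7 = 584.4 kN/m
FS = 584.4 / 177.0 = 3.302

FS = 3.30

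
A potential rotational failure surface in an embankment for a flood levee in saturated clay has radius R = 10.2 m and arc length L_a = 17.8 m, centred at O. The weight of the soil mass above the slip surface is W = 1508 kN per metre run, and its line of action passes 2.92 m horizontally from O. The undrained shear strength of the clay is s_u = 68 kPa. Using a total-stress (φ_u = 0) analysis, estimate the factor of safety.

Taking moments about the centre O, the resisting moment is provided by the undrained shear strength acting along the arc:
M_R = s_u·L_a·R = 68·17.80·10.2 = 12346.1 kN·m/m
M_D = W·d = 1508·2.92 = 4403.4 kN·m/m
FS = M_R / M_D = 12346.1 / 4403.4 = 2.804

FS = 2.80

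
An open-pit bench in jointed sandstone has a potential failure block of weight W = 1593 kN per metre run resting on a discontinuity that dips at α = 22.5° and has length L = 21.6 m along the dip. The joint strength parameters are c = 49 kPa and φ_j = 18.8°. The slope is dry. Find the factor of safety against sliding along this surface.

FS = 2.56

Resolving the block weight along and normal to the plane and applying the Mohr–Coulomb strength on the joint:
N' = W cosα = 1593·cos22.5° = 1471.7 kN/m
Driving force T = W sinα = 1593·sin22.5° = 609.6 kN/m
Resisting force R = c·L + N'·tanφ_j = 49·21.6 + 1471.7·tan18.8° = 1058.4 + 501.0 = 1559.4 kN/m
FS = R / T = 1559.4 / 609.6 = 2.558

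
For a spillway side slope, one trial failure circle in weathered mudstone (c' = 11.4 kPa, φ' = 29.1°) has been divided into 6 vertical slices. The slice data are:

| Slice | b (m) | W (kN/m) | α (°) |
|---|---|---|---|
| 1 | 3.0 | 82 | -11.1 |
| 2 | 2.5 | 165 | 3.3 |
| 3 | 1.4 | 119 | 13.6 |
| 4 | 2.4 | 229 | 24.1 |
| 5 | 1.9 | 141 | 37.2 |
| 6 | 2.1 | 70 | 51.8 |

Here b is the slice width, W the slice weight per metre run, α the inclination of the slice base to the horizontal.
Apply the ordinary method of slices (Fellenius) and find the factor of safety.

Ordinary method of slices: FS = Σ[c'·Δl_i + (W_i cosα_i)·tanφ'] / Σ W_i sinα_i, with Δl_i = b_i / cosα_i.
Slice 1: Δl = 3.0/cos(-11.1°) = 3.057 m; N'_1 = 82·cos(-11.1°) = 80.5; c'Δl = 34.85; W sinα = -15.8
Slice 2: Δl = 2.5/cos3.3° = 2.504 m; N'_2 = 165·cos3.3° = 164.7; c'Δl = 28.55; W sinα = 9.5
Slice 3: Δl = 1.4/cos13.6° = 1.440 m; N'_3 = 119·cos13.6° = 115.7; c'Δl = 16.42; W sinα = 28.0
Slice 4: Δl = 2.4/cos24.1° = 2.629 m; N'_4 = 229·cos24.1° = 209.0; c'Δl = 29.97; W sinα = 93.5
Slice 5: Δl = 1.9/cos37.2° = 2.385 m; N'_5 = 141·cos37.2° = 112.3; c'Δl = 27.19; W sinα = 85.2
Slice 6: Δl = 2.1/cos51.8° = 3.396 m; N'_6 = 70·cos51.8° = 43.3; c'Δl = 38.71; W sinα = 55.0
Σc'Δl = 175.7 kN/m; ΣN' = 725.5 kN/m; ΣW sinα = 255.5 kN/m
Resisting = 175.7 + 725.5·tan29.1° = 175.7 + 403.8 = 579.5 kN/m
FS = 579.5 / 255.5 = 2.268

FS = 2.27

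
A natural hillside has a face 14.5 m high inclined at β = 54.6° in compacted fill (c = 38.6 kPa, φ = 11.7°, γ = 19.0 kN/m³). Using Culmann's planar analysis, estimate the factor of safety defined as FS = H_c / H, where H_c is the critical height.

FS = 1.67

H_c = (4c/γ) · sinβ cosφ / [1 − cos(β − φ)]
    = (4·38.6/19.0) · sin54.6°·cos11.7° / [1 − cos42.9°]
    = 8.126 · 0.7982 / 0.2675 = 24.25 m
FS = H_c / H = 24.25 / 14.5 = 1.673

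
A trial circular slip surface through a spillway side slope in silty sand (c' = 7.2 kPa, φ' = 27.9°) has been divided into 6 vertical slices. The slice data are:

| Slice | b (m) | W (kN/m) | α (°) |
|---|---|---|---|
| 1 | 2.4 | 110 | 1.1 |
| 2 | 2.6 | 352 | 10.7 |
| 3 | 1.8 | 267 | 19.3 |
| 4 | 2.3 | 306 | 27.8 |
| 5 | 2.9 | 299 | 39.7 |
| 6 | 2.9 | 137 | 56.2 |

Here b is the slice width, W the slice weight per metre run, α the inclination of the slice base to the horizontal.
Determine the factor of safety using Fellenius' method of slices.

FS = 1.35

Ordinary method of slices: FS = Σ[c'·Δl_i + (W_i cosα_i)·tanφ'] / Σ W_i sinα_i, with Δl_i = b_i / cosα_i.
Slice 1: Δl = 2.4/cos1.1° = 2.400 m; N'_1 = 110·cos1.1° = 110.0; c'Δl = 17.28; W sinα = 2.1
Slice 2: Δl = 2.6/cos10.7° = 2.646 m; N'_2 = 352·cos10.7° = 345.9; c'Δl = 19.05; W sinα = 65.4
Slice 3: Δl = 1.8/cos19.3° = 1.907 m; N'_3 = 267·cos19.3° = 252.0; c'Δl = 13.73; W sinα = 88.2
Slice 4: Δl = 2.3/cos27.8° = 2.600 m; N'_4 = 306·cos27.8° = 270.7; c'Δl = 18.72; W sinα = 142.7
Slice 5: Δl = 2.9/cos39.7° = 3.769 m; N'_5 = 299·cos39.7° = 230.1; c'Δl = 27.14; W sinα = 191.0
Slice 6: Δl = 2.9/cos56.2° = 5.213 m; N'_6 = 137·cos56.2° = 76.2; c'Δl = 37.53; W sinα = 113.8
Σc'Δl = 133.5 kN/m; ΣN' = 1284.8 kN/m; ΣW sinα = 603.3 kN/m
Resisting = 133.5 + 1284.8·tan27.9° = 133.5 + 680.3 = 813.7 kN/m
FS = 813.7 / 603.3 = 1.349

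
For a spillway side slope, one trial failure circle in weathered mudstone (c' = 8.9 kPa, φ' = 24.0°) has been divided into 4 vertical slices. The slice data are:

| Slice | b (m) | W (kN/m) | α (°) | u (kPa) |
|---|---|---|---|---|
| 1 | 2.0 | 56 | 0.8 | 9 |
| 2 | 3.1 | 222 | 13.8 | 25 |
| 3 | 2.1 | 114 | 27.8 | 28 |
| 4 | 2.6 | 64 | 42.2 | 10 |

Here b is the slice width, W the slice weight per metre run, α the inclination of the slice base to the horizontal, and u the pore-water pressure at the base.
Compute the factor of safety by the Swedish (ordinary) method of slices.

FS = 1.31

Ordinary method of slices: FS = Σ[c'·Δl_i + (W_i cosα_i − u_i·Δl_i)·tanφ'] / Σ W_i sinα_i, with Δl_i = b_i / cosα_i.
Slice 1: Δl = 2.0/cos0.8° = 2.000 m; N'_1 = 56·cos0.8° − 9·2.000 = 38.0; c'Δl = 17.80; W sinα = 0.8
Slice 2: Δl = 3.1/cos13.8° = 3.192 m; N'_2 = 222·cos13.8° − 25·3.192 = 135.8; c'Δl = 28.41; W sinα = 53.0
Slice 3: Δl = 2.1/cos27.8° = 2.374 m; N'_3 = 114·cos27.8° − 28·2.374 = 34.4; c'Δl = 21.13; W sinα = 53.2
Slice 4: Δl = 2.6/cos42.2° = 3.510 m; N'_4 = 64·cos42.2° − 10·3.510 = 12.3; c'Δl = 31.24; W sinα = 43.0
Σc'Δl = 98.6 kN/m; ΣN' = 220.5 kN/m; ΣW sinα = 149.9 kN/m
Resisting = 98.6 + 220.5·tan24.0° = 98.6 + 98.2 = 196.7 kN/m
FS = 196.7 / 149.9 = 1.312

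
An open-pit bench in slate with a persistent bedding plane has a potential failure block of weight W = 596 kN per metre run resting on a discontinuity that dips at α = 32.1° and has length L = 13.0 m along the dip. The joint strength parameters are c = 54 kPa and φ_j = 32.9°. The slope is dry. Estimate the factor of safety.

FS = 3.25

Resolving the block weight along and normal to the plane and applying the Mohr–Coulomb strength on the joint:
N' = W cosα = 596·cos32.1° = 504.9 kN/m
Driving force T = W sinα = 596·sin32.1° = 316.7 kN/m
Resisting force R = c·L + N'·tanφ_j = 54·13.0 + 504.9·tan32.9° = 702.0 + 326.6 = 1028.6 kN/m
FS = R / T = 1028.6 / 316.7 = 3.248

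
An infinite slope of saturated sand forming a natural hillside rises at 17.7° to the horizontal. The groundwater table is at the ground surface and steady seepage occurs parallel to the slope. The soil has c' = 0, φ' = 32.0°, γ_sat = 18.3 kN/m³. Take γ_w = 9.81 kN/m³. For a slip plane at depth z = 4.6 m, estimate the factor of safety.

With seepage parallel to the slope and the water table at the surface, the effective normal stress on the slip plane uses the buoyant unit weight γ' = γ_sat − γ_w while the driving shear stress uses γ_sat:
FS = [c' + γ' z cos²β tanφ'] / [γ_sat z sinβ cosβ]
(For c' = 0 this reduces to FS = (γ'/γ_sat)·tanφ'/tanβ.)
γ' = 18.3 − 9.81 = 8.49 kN/m³
Numerator = 0.0 + 8.49·4.6·cos²17.7°·tan32.0° = 0.0 + 8.49·4.6·0.9076·0.6249 = 22.148 kPa
Denominator = 18.3·4.6·sin17.7°·cos17.7° = 18.3·4.6·0.3040·0.9527 = 24.382 kPa
FS = 22.148 / 24.382 = 0.908

FS = 0.91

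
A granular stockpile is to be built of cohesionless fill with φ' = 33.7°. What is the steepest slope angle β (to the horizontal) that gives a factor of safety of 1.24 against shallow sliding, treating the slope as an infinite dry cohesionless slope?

For an infinite dry cohesionless slope FS = tanφ'/tanβ, so tanβ = tanφ' / FS.
tanβ = tan33.7° / 1.24 = 0.6669 / 1.24 = 0.5378
β = arctan(0.5378) = 28.27°

β = 28.3°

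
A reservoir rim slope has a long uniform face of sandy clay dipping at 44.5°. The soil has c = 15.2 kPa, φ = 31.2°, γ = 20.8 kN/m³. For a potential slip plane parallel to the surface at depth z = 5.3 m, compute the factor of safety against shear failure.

For an infinite slope with a slip plane parallel to the surface (no pore pressure): FS = [c + γz cos²β tanφ] / [γz sinβ cosβ].
γz = 20.8·5.3 = 110.24 kN/m²
Numerator = 15.2 + 110.24·cos²44.5°·tan31.2° = 15.2 + 110.24·0.5087·0.6056 = 49.164 kPa
Denominator = 110.24·sin44.5°·cos44.5° = 110.24·0.7009·0.7133 = 55.112 kPa
FS = 49.164 / 55.112 = 0.892

FS = 0.89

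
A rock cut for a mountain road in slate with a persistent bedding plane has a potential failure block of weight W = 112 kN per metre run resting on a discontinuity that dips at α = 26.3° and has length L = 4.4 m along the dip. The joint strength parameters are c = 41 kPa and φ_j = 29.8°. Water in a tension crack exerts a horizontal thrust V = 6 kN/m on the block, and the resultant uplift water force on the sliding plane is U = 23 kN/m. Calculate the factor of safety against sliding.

FS = 4.06

Resolving the block weight along and normal to the plane and applying the Mohr–Coulomb strength on the joint:
N' = W cosα − U − V sinα = 112·cos26.3° − 23 − 6·sin26.3° = 74.7 kN/m
Driving force T = W sinα + V cosα = 112·sin26.3° + 6·cos26.3° = 55.0 kN/m
Resisting force R = c·L + N'·tanφ_j = 41·4.4 + 74.7·tan29.8° = 180.4 + 42.8 = 223.2 kN/m
FS = R / T = 223.2 / 55.0 = 4.058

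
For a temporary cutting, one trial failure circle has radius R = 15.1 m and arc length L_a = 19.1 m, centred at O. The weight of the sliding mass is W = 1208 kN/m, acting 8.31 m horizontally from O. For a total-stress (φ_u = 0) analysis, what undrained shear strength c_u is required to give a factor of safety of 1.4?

FS = c_u·L_a·R / (W·d), so c_u = FS·W·d / (L_a·R).
c_u = 1.4·1208·8.31 / (19.10·15.1) = 14053.9 / 288.41 = 48.73 kPa

c_u = 48.7 kPa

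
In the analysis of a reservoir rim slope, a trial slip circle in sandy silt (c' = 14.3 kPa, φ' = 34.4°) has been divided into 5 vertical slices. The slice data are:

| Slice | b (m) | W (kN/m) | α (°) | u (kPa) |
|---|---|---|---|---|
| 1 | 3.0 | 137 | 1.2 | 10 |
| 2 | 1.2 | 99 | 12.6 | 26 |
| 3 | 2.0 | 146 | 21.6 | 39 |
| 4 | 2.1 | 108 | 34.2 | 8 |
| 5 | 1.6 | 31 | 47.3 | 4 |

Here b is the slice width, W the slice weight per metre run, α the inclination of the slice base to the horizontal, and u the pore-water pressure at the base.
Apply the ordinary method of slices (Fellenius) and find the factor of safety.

FS = 2.29

Ordinary method of slices: FS = Σ[c'·Δl_i + (W_i cosα_i − u_i·Δl_i)·tanφ'] / Σ W_i sinα_i, with Δl_i = b_i / cosα_i.
Slice 1: Δl = 3.0/cos1.2° = 3.001 m; N'_1 = 137·cos1.2° − 10·3.001 = 107.0; c'Δl = 42.91; W sinα = 2.9
Slice 2: Δl = 1.2/cos12.6° = 1.230 m; N'_2 = 99·cos12.6° − 26·1.230 = 64.6; c'Δl = 17.58; W sinα = 21.6
Slice 3: Δl = 2.0/cos21.6° = 2.151 m; N'_3 = 146·cos21.6° − 39·2.151 = 51.9; c'Δl = 30.76; W sinα = 53.7
Slice 4: Δl = 2.1/cos34.2° = 2.539 m; N'_4 = 108·cos34.2° − 8·2.539 = 69.0; c'Δl = 36.31; W sinα = 60.7
Slice 5: Δl = 1.6/cos47.3° = 2.359 m; N'_5 = 31·cos47.3° − 4·2.359 = 11.6; c'Δl = 33.74; W sinα = 22.8
Σc'Δl = 161.3 kN/m; ΣN' = 304.1 kN/m; ΣW sinα = 161.7 kN/m
Resisting = 161.3 + 304.1·tan34.4° = 161.3 + 208.2 = 369.5 kN/m
FS = 369.5 / 161.7 = 2.285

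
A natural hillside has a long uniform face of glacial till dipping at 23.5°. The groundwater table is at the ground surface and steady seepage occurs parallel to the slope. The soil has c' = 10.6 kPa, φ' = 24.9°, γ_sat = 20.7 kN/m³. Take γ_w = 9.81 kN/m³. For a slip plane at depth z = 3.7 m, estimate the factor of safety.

FS = 0.94

With seepage parallel to the slope and the water table at the surface, the effective normal stress on the slip plane uses the buoyant unit weight γ' = γ_sat − γ_w while the driving shear stress uses γ_sat:
FS = [c' + γ' z cos²β tanφ'] / [γ_sat z sinβ cosβ]
γ' = 20.7 − 9.81 = 10.89 kN/m³
Numerator = 10.6 + 10.89·3.7·cos²23.5°·tan24.9° = 10.6 + 10.89·3.7·0.8410·0.4642 = 26.330 kPa
Denominator = 20.7·3.7·sin23.5°·cos23.5° = 20.7·3.7·0.3987·0.9171 = 28.007 kPa
FS = 26.330 / 28.007 = 0.940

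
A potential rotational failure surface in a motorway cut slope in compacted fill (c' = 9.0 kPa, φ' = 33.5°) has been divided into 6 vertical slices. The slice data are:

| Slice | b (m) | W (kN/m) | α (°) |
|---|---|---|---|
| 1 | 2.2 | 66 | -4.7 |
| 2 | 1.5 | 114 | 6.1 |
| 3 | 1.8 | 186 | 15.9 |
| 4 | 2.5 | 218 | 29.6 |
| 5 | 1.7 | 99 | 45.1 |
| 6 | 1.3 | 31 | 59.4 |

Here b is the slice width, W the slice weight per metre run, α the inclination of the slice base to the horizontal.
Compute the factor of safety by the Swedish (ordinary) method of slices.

FS = 2.06

Ordinary method of slices: FS = Σ[c'·Δl_i + (W_i cosα_i)·tanφ'] / Σ W_i sinα_i, with Δl_i = b_i / cosα_i.
Slice 1: Δl = 2.2/cos(-4.7°) = 2.207 m; N'_1 = 66·cos(-4.7°) = 65.8; c'Δl = 19.87; W sinα = -5.4
Slice 2: Δl = 1.5/cos6.1° = 1.509 m; N'_2 = 114·cos6.1° = 113.4; c'Δl = 13.58; W sinα = 12.1
Slice 3: Δl = 1.8/cos15.9° = 1.872 m; N'_3 = 186·cos15.9° = 178.9; c'Δl = 16.84; W sinα = 51.0
Slice 4: Δl = 2.5/cos29.6° = 2.875 m; N'_4 = 218·cos29.6° = 189.5; c'Δl = 25.88; W sinα = 107.7
Slice 5: Δl = 1.7/cos45.1° = 2.408 m; N'_5 = 99·cos45.1° = 69.9; c'Δl = 21.68; W sinα = 70.1
Slice 6: Δl = 1.3/cos59.4° = 2.554 m; N'_6 = 31·cos59.4° = 15.8; c'Δl = 22.98; W sinα = 26.7
Σc'Δl = 120.8 kN/m; ΣN' = 633.2 kN/m; ΣW sinα = 262.2 kN/m
Resisting = 120.8 + 633.2·tan33.5° = 120.8 + 419.1 = 539.9 kN/m
FS = 539.9 / 262.2 = 2.060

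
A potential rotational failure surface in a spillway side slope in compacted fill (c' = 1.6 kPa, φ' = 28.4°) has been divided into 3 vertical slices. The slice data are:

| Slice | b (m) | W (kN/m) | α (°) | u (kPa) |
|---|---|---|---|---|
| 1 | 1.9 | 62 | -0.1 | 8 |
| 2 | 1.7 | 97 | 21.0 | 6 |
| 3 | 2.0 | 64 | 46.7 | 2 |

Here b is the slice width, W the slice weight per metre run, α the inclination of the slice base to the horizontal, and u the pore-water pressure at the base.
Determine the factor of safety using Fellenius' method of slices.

Ordinary method of slices: FS = Σ[c'·Δl_i + (W_i cosα_i − u_i·Δl_i)·tanφ'] / Σ W_i sinα_i, with Δl_i = b_i / cosα_i.
Slice 1: Δl = 1.9/cos(-0.1°) = 1.900 m; N'_1 = 62·cos(-0.1°) − 8·1.900 = 46.8; c'Δl = 3.04; W sinα = -0.1
Slice 2: Δl = 1.7/cos21.0° = 1.821 m; N'_2 = 97·cos21.0° − 6·1.821 = 79.6; c'Δl = 2.91; W sinα = 34.8
Slice 3: Δl = 2.0/cos46.7° = 2.916 m; N'_3 = 64·cos46.7° − 2·2.916 = 38.1; c'Δl = 4.67; W sinα = 46.6
Σc'Δl = 10.6 kN/m; ΣN' = 164.5 kN/m; ΣW sinα = 81.2 kN/m
Resisting = 10.6 + 164.5·tan28.4° = 10.6 + 88.9 = 99.6 kN/m
FS = 99.6 / 81.2 = 1.226

FS = 1.23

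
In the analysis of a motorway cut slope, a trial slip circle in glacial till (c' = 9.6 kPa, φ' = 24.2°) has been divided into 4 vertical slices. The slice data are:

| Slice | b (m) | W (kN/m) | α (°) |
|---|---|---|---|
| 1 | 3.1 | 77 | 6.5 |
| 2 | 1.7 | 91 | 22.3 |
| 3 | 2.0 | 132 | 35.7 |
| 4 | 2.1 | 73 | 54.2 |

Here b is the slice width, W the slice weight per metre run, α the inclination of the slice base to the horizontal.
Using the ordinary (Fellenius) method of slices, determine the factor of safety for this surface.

FS = 1.37

Ordinary method of slices: FS = Σ[c'·Δl_i + (W_i cosα_i)·tanφ'] / Σ W_i sinα_i, with Δl_i = b_i / cosα_i.
Slice 1: Δl = 3.1/cos6.5° = 3.120 m; N'_1 = 77·cos6.5° = 76.5; c'Δl = 29.95; W sinα = 8.7
Slice 2: Δl = 1.7/cos22.3° = 1.837 m; N'_2 = 91·cos22.3° = 84.2; c'Δl = 17.64; W sinα = 34.5
Slice 3: Δl = 2.0/cos35.7° = 2.463 m; N'_3 = 132·cos35.7° = 107.2; c'Δl = 23.64; W sinα = 77.0
Slice 4: Δl = 2.1/cos54.2° = 3.590 m; N'_4 = 73·cos54.2° = 42.7; c'Δl = 34.46; W sinα = 59.2
Σc'Δl = 105.7 kN/m; ΣN' = 310.6 kN/m; ΣW sinα = 179.5 kN/m
Resisting = 105.7 + 310.6·tan24.2° = 105.7 + 139.6 = 245.3 kN/m
FS = 245.3 / 179.5 = 1.367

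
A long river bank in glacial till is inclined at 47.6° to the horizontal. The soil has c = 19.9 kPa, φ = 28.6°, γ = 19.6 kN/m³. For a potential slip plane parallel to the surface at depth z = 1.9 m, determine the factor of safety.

For an infinite slope with a slip plane parallel to the surface (no pore pressure): FS = [c + γz cos²β tanφ] / [γz sinβ cosβ].
γz = 19.6·1.9 = 37.24 kN/m²
Numerator = 19.9 + 37.24·cos²47.6°·tan28.6° = 19.9 + 37.24·0.4547·0.5452 = 29.132 kPa
Denominator = 37.24·sin47.6°·cos47.6° = 37.24·0.7385·0.6743 = 18.543 kPa
FS = 29.132 / 18.543 = 1.571

FS = 1.57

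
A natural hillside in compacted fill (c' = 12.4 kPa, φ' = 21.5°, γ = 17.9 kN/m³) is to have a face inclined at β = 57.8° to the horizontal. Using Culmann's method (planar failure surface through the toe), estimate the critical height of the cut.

H_c = 11.24 m

Culmann's analysis gives the critical failure plane at α_cr = (β + φ')/2 = (57.8 + 21.5)/2 = 39.6°, and the critical height
H_c = (4c'/γ) · sinβ cosφ' / [1 − cos(β − φ')]
    = (4·12.4/17.9) · sin57.8°·cos21.5° / [1 − cos(36.3°)]
    = 2.771 · 0.8462·0.9304 / [1 − 0.8059]
    = 2.771 · 0.7873 / 0.1941
    = 11.24 m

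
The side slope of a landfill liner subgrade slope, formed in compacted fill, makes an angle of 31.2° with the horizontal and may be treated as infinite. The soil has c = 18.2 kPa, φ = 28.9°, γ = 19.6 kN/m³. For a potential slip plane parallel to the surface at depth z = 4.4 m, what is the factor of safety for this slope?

For an infinite slope with a slip plane parallel to the surface (no pore pressure): FS = [c + γz cos²β tanφ] / [γz sinβ cosβ].
γz = 19.6·4.4 = 86.24 kN/m²
Numerator = 18.2 + 86.24·cos²31.2°·tan28.9° = 18.2 + 86.24·0.7316·0.5520 = 53.032 kPa
Denominator = 86.24·sin31.2°·cos31.2° = 86.24·0.5180·0.8554 = 38.213 kPa
FS = 53.032 / 38.213 = 1.388

FS = 1.39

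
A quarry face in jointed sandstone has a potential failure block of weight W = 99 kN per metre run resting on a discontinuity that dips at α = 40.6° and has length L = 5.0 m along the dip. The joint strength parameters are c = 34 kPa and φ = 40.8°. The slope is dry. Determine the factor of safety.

FS = 3.65

Resolving the block weight along and normal to the plane and applying the Mohr–Coulomb strength on the joint:
N' = W cosα = 99·cos40.6° = 75.2 kN/m
Driving force T = W sinα = 99·sin40.6° = 64.4 kN/m
Resisting force R = c·L + N'·tanφ = 34·5.0 + 75.2·tan40.8° = 170.0 + 64.9 = 234.9 kN/m
FS = R / T = 234.9 / 64.4 = 3.646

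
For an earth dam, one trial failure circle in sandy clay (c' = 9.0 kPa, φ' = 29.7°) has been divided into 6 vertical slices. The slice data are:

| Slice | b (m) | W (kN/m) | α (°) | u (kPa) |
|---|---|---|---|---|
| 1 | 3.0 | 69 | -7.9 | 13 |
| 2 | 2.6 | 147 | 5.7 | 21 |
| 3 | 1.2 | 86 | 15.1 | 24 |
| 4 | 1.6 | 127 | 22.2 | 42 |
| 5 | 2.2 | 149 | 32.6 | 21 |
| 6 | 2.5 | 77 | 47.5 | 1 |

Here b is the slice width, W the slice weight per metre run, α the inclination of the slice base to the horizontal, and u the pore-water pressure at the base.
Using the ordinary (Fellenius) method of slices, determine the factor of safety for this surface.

Ordinary method of slices: FS = Σ[c'·Δl_i + (W_i cosα_i − u_i·Δl_i)·tanφ'] / Σ W_i sinα_i, with Δl_i = b_i / cosα_i.
Slice 1: Δl = 3.0/cos(-7.9°) = 3.029 m; N'_1 = 69·cos(-7.9°) − 13·3.029 = 29.0; c'Δl = 27.26; W sinα = -9.5
Slice 2: Δl = 2.6/cos5.7° = 2.613 m; N'_2 = 147·cos5.7° − 21·2.613 = 91.4; c'Δl = 23.52; W sinα = 14.6
Slice 3: Δl = 1.2/cos15.1° = 1.243 m; N'_3 = 86·cos15.1° − 24·1.243 = 53.2; c'Δl = 11.19; W sinα = 22.4
Slice 4: Δl = 1.6/cos22.2° = 1.728 m; N'_4 = 127·cos22.2° − 42·1.728 = 45.0; c'Δl = 15.55; W sinα = 48.0
Slice 5: Δl = 2.2/cos32.6° = 2.611 m; N'_5 = 149·cos32.6° − 21·2.611 = 70.7; c'Δl = 23.50; W sinα = 80.3
Slice 6: Δl = 2.5/cos47.5° = 3.700 m; N'_6 = 77·cos47.5° − 1·3.700 = 48.3; c'Δl = 33.30; W sinα = 56.8
Σc'Δl = 134.3 kN/m; ΣN' = 337.6 kN/m; ΣW sinα = 212.6 kN/m
Resisting = 134.3 + 337.6·tan29.7° = 134.3 + 192.6 = 326.9 kN/m
FS = 326.9 / 212.6 = 1.538

FS = 1.54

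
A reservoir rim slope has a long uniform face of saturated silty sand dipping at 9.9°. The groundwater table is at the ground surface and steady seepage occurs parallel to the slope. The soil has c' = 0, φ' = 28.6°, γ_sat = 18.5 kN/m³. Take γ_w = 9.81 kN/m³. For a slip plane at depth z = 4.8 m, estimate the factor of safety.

With seepage parallel to the slope and the water table at the surface, the effective normal stress on the slip plane uses the buoyant unit weight γ' = γ_sat − γ_w while the driving shear stress uses γ_sat:
FS = [c' + γ' z cos²β tanφ'] / [γ_sat z sinβ cosβ]
(For c' = 0 this reduces to FS = (γ'/γ_sat)·tanφ'/tanβ.)
γ' = 18.5 − 9.81 = 8.69 kN/m³
Numerator = 0.0 + 8.69·4.8·cos²9.9°·tan28.6° = 0.0 + 8.69·4.8·0.9704·0.5452 = 22.070 kPa
Denominator = 18.5·4.8·sin9.9°·cos9.9° = 18.5·4.8·0.1719·0.9851 = 15.040 kPa
FS = 22.070 / 15.040 = 1.467

FS = 1.47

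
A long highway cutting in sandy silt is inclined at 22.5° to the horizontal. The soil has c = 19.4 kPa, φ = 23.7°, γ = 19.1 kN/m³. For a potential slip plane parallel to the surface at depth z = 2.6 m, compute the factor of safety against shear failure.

FS = 2.16

For an infinite slope with a slip plane parallel to the surface (no pore pressure): FS = [c + γz cos²β tanφ] / [γz sinβ cosβ].
γz = 19.1·2.6 = 49.66 kN/m²
Numerator = 19.4 + 49.66·cos²22.5°·tan23.7° = 19.4 + 49.66·0.8536·0.4390 = 38.007 kPa
Denominator = 49.66·sin22.5°·cos22.5° = 49.66·0.3827·0.9239 = 17.557 kPa
FS = 38.007 / 17.557 = 2.165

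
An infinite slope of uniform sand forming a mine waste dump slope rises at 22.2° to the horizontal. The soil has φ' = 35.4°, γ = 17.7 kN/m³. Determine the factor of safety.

FS = 1.74

For a dry cohesionless infinite slope the factor of safety is FS = tanφ' / tanβ.
FS = tan35.4° / tan22.2° = 0.7107 / 0.4081 = 1.741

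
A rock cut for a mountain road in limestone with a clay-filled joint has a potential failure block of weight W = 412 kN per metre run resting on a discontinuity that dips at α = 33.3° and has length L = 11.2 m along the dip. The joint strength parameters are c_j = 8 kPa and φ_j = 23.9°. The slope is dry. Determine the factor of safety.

FS = 1.07

Resolving the block weight along and normal to the plane and applying the Mohr–Coulomb strength on the joint:
N' = W cosα = 412·cos33.3° = 344.4 kN/m
Driving force T = W sinα = 412·sin33.3° = 226.2 kN/m
Resisting force R = c_j·L + N'·tanφ_j = 8·11.2 + 344.4·tan23.9° = 89.6 + 152.6 = 242.2 kN/m
FS = R / T = 242.2 / 226.2 = 1.071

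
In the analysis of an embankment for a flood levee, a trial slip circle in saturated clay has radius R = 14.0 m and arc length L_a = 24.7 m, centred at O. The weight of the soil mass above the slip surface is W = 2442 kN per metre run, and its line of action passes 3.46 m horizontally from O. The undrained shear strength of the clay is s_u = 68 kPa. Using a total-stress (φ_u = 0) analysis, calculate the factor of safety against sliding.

Taking moments about the centre O, the resisting moment is provided by the undrained shear strength acting along the arc:
M_R = s_u·L_a·R = 68·24.70·14.0 = 23514.4 kN·m/m
M_D = W·d = 2442·3.46 = 8449.3 kN·m/m
FS = M_R / M_D = 23514.4 / 8449.3 = 2.783

FS = 2.78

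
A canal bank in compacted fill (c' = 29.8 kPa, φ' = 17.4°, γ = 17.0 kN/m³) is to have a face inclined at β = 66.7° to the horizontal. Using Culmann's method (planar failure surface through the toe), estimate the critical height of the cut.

Culmann's analysis gives the critical failure plane at α_cr = (β + φ')/2 = (66.7 + 17.4)/2 = 42.0°, and the critical height
H_c = (4c'/γ) · sinβ cosφ' / [1 − cos(β − φ')]
    = (4·29.8/17.0) · sin66.7°·cos17.4° / [1 − cos(49.3°)]
    = 7.012 · 0.9184·0.9542 / [1 − 0.6521]
    = 7.012 · 0.8764 / 0.3479
    = 17.66 m

H_c = 17.66 m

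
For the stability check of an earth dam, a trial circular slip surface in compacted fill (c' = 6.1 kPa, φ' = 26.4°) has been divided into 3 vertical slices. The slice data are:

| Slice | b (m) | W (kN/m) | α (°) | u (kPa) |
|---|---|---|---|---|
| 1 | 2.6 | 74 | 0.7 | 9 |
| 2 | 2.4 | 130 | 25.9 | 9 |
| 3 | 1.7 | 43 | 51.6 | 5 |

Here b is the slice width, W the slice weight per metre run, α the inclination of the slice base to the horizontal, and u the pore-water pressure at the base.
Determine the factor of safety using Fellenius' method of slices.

FS = 1.38

Ordinary method of slices: FS = Σ[c'·Δl_i + (W_i cosα_i − u_i·Δl_i)·tanφ'] / Σ W_i sinα_i, with Δl_i = b_i / cosα_i.
Slice 1: Δl = 2.6/cos0.7° = 2.600 m; N'_1 = 74·cos0.7° − 9·2.600 = 50.6; c'Δl = 15.86; W sinα = 0.9
Slice 2: Δl = 2.4/cos25.9° = 2.668 m; N'_2 = 130·cos25.9° − 9·2.668 = 92.9; c'Δl = 16.27; W sinα = 56.8
Slice 3: Δl = 1.7/cos51.6° = 2.737 m; N'_3 = 43·cos51.6° − 5·2.737 = 13.0; c'Δl = 16.69; W sinα = 33.7
Σc'Δl = 48.8 kN/m; ΣN' = 156.5 kN/m; ΣW sinα = 91.4 kN/m
Resisting = 48.8 + 156.5·tan26.4° = 48.8 + 77.7 = 126.5 kN/m
FS = 126.5 / 91.4 = 1.385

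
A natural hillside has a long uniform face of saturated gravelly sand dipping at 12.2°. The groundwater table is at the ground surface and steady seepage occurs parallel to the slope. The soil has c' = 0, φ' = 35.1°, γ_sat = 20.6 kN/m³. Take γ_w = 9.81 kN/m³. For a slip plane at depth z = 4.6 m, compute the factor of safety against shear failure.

With seepage parallel to the slope and the water table at the surface, the effective normal stress on the slip plane uses the buoyant unit weight γ' = γ_sat − γ_w while the driving shear stress uses γ_sat:
FS = [c' + γ' z cos²β tanφ'] / [γ_sat z sinβ cosβ]
(For c' = 0 this reduces to FS = (γ'/γ_sat)·tanφ'/tanβ.)
γ' = 20.6 − 9.81 = 10.79 kN/m³
Numerator = 0.0 + 10.79·4.6·cos²12.2°·tan35.1° = 0.0 + 10.79·4.6·0.9553·0.7028 = 33.326 kPa
Denominator = 20.6·4.6·sin12.2°·cos12.2° = 20.6·4.6·0.2113·0.9774 = 19.573 kPa
FS = 33.326 / 19.573 = 1.703

FS = 1.70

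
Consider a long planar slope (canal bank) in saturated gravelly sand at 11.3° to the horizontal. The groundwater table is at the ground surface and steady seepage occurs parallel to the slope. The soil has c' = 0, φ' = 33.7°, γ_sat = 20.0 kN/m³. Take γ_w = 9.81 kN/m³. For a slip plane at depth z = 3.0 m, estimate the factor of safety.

FS = 1.70

With seepage parallel to the slope and the water table at the surface, the effective normal stress on the slip plane uses the buoyant unit weight γ' = γ_sat − γ_w while the driving shear stress uses γ_sat:
FS = [c' + γ' z cos²β tanφ'] / [γ_sat z sinβ cosβ]
(For c' = 0 this reduces to FS = (γ'/γ_sat)·tanφ'/tanβ.)
γ' = 20.0 − 9.81 = 10.19 kN/m³
Numerator = 0.0 + 10.19·3.0·cos²11.3°·tan33.7° = 0.0 + 10.19·3.0·0.9616·0.6669 = 19.605 kPa
Denominator = 20.0·3.0·sin11.3°·cos11.3° = 20.0·3.0·0.1959·0.9806 = 11.529 kPa
FS = 19.605 / 11.529 = 1.701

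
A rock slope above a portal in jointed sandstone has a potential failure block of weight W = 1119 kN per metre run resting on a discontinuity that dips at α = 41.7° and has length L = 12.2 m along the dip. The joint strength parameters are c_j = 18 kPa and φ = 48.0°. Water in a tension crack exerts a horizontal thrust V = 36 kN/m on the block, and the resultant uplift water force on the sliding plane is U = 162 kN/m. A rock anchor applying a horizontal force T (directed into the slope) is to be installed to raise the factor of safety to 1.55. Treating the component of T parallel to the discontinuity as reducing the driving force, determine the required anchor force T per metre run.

T = 134 kN/m

Resolving forces along and normal to the sliding plane, with the horizontal anchor force T adding T·sinα to the effective normal force and T·cosα acting up the plane against the driving force:
FS = [c_jL + (W cosα − U − V sinα + T sinα) tanφ] / [W sinα + V cosα − T cosα]
Without the anchor: N' = 649.5 kN/m, driving T_d = 771.3 kN/m, resisting R = 18·12.2 + 649.5·tan48.0° = 941.0 kN/m, FS = 1.22.
Setting FS = 1.55 and solving for T:
1.55·(771.3 − T cos41.7°) = 941.0 + T sin41.7°·tan48.0°
T·(sin41.7°·tan48.0° + 1.55·cos41.7°) = 1.55·771.3 − 941.0
T·(0.6652·1.1106 + 1.55·0.7466) = 1195.5 − 941.0 = 254.5
T·1.8961 = 254.5
T = 134.2 kN/m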